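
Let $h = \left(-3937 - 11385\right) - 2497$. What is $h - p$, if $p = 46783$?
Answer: $-64602$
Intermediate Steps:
$h = -17819$ ($h = -15322 - 2497 = -17819$)
$h - p = -17819 - 46783 = -64602$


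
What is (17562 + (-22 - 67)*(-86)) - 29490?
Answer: -4274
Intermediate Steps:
(17562 + (-22 - 67)*(-86)) - 29490 = (17562 - 89*(-86)) - 29490 = (17562 + 7654) - 29490 = 25216 - 29490 = -4274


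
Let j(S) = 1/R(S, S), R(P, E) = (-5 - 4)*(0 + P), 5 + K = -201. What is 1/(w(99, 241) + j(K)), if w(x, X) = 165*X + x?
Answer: 1854/73907857 ≈ 2.5085e-5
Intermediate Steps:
K = -206 (K = -5 - 201 = -206)
R(P, E) = -9*P
j(S) = -1/(9*S) (j(S) = 1/(-9*S) = -1/(9*S))
w(x, X) = x + 165*X
1/(w(99, 241) + j(K)) = 1/((99 + 165*241) - ⅑/(-206)) = 1/((99 + 39765) - ⅑*(-1/206)) = 1/(39864 + 1/1854) = 1/(73907857/1854) = 1854/73907857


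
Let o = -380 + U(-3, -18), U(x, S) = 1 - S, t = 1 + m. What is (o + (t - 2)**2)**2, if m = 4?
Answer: 123904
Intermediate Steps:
t = 5 (t = 1 + 4 = 5)
o = -361 (o = -380 + (1 - 1*(-18)) = -380 + (1 + 18) = -380 + 19 = -361)
(o + (t - 2)**2)**2 = (-361 + (5 - 2)**2)**2 = (-361 + 3**2)**2 = (-361 + 9)**2 = (-352)**2 = 123904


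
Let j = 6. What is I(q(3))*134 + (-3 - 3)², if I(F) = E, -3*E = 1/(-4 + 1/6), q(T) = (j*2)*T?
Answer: 1096/23 ≈ 47.652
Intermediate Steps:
q(T) = 12*T (q(T) = (6*2)*T = 12*T)
E = 2/23 (E = -1/(3*(-4 + 1/6)) = -1/(3*(-4 + ⅙)) = -1/(3*(-23/6)) = -⅓*(-6/23) = 2/23 ≈ 0.086957)
I(F) = 2/23
I(q(3))*134 + (-3 - 3)² = (2/23)*134 + (-3 - 3)² = 268/23 + (-6)² = 268/23 + 36 = 1096/23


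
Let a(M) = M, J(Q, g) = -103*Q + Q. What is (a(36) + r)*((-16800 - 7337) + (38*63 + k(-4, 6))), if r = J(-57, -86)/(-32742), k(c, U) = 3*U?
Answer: -83271925/107 ≈ -7.7824e+5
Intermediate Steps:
J(Q, g) = -102*Q
r = -19/107 (r = -102*(-57)/(-32742) = 5814*(-1/32742) = -19/107 ≈ -0.17757)
(a(36) + r)*((-16800 - 7337) + (38*63 + k(-4, 6))) = (36 - 19/107)*((-16800 - 7337) + (38*63 + 3*6)) = 3833*(-24137 + (2394 + 18))/107 = 3833*(-24137 + 2412)/107 = (3833/107)*(-21725) = -83271925/107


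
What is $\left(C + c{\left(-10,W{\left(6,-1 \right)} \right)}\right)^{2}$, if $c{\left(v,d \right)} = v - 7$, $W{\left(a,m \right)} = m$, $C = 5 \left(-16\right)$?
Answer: $9409$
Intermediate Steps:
$C = -80$
$c{\left(v,d \right)} = -7 + v$
$\left(C + c{\left(-10,W{\left(6,-1 \right)} \right)}\right)^{2} = \left(-80 - 17\right)^{2} = \left(-97\right)^{2} = 9409$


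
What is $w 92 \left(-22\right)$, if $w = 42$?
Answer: $-85008$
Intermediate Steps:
$w 92 \left(-22\right) = 42 \cdot 92 \left(-22\right) = 3864 \left(-22\right) = -85008$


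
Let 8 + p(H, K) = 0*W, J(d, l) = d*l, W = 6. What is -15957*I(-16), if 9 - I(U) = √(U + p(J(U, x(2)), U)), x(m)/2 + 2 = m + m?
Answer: -143613 + 31914*I*√6 ≈ -1.4361e+5 + 78173.0*I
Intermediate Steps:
x(m) = -4 + 4*m (x(m) = -4 + 2*(m + m) = -4 + 2*(2*m) = -4 + 4*m)
p(H, K) = -8 (p(H, K) = -8 + 0*6 = -8 + 0 = -8)
I(U) = 9 - √(-8 + U) (I(U) = 9 - √(U - 8) = 9 - √(-8 + U))
-15957*I(-16) = -15957*(9 - √(-8 - 16)) = -15957*(9 - √(-24)) = -15957*(9 - 2*I*√6) = -143613 + 31914*I*√6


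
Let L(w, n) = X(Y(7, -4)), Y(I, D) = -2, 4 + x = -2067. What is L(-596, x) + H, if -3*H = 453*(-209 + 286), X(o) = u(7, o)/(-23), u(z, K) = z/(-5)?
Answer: -1337098/115 ≈ -11627.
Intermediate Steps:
x = -2071 (x = -4 - 2067 = -2071)
u(z, K) = -z/5 (u(z, K) = z*(-1/5) = -z/5)
X(o) = 7/115 (X(o) = -1/5*7/(-23) = -7/5*(-1/23) = 7/115)
L(w, n) = 7/115
H = -11627 (H = -151*(-209 + 286) = -151*77 = -1/3*34881 = -11627)
L(-596, x) + H = 7/115 - 11627 = -1337098/115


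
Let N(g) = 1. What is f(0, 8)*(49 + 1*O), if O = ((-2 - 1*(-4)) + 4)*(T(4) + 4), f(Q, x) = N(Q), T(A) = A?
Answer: 97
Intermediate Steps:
f(Q, x) = 1
O = 48 (O = ((-2 - 1*(-4)) + 4)*(4 + 4) = ((-2 + 4) + 4)*8 = (2 + 4)*8 = 6*8 = 48)
f(0, 8)*(49 + 1*O) = 1*(49 + 1*48) = 1*(49 + 48) = 1*97 = 97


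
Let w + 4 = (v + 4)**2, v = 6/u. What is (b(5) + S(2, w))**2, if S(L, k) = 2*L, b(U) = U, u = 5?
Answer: 81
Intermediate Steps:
v = 6/5 ≈ 1.2000
w = 576/25 (w = -4 + (6/5 + 4)**2 = -4 + (26/5)**2 = -4 + 676/25 = 576/25 ≈ 23.040)
(b(5) + S(2, w))**2 = (5 + 2*2)**2 = (5 + 4)**2 = 9**2 = 81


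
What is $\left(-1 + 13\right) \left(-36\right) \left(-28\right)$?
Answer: $12096$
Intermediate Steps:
$\left(-1 + 13\right) \left(-36\right) \left(-28\right) = 12 \left(-36\right) \left(-28\right) = \left(-432\right) \left(-28\right) = 12096$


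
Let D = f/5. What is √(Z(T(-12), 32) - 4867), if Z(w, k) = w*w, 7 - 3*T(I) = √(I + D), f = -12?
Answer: √(-1094210 - 420*I*√10)/15 ≈ 0.042323 - 69.736*I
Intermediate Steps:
D = -12/5 ≈ -2.4000
T(I) = 7/3 - √(-12/5 + I)/3 (T(I) = 7/3 - √(I - 12/5)/3 = 7/3 - √(-12/5 + I)/3)
Z(w, k) = w²
√(Z(T(-12), 32) - 4867) = √((7/3 - √(-60 + 25*(-12))/15)² - 4867) = √((7/3 - √(-60 - 300)/15)² - 4867) = √((7/3 - 2*I*√10/5)² - 4867) = √(-4867 + (7/3 - 2*I*√10/5)²)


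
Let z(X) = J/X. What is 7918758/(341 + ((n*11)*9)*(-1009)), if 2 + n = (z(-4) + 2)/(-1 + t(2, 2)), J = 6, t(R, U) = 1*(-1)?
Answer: 31675032/900383 ≈ 35.180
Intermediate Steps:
t(R, U) = -1
z(X) = 6/X
n = -9/4 (n = -2 + (6/(-4) + 2)/(-1 - 1) = -2 + (6*(-¼) + 2)/(-2) = -2 + (-3/2 + 2)*(-½) = -2 + (½)*(-½) = -2 - ¼ = -9/4 ≈ -2.2500)
7918758/(341 + ((n*11)*9)*(-1009)) = 7918758/(341 + (-9/4*11*9)*(-1009)) = 7918758/(341 - 99/4*9*(-1009)) = 7918758/(341 - 891/4*(-1009)) = 7918758/(341 + 899019/4) = 7918758/(900383/4) = 7918758*(4/900383) = 31675032/900383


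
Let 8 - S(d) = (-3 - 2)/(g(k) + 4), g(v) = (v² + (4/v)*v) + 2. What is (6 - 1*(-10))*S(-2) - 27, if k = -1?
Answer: 1191/11 ≈ 108.27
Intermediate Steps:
g(v) = 6 + v² (g(v) = (v² + 4) + 2 = (4 + v²) + 2 = 6 + v²)
S(d) = 93/11 (S(d) = 8 - (-3 - 2)/((6 + (-1)²) + 4) = 8 - (-5)/((6 + 1) + 4) = 8 - (-5)/(7 + 4) = 8 - (-5)/11 = 8 - 1*(-5/11) = 8 + 5/11 = 93/11)
(6 - 1*(-10))*S(-2) - 27 = (6 - 1*(-10))*(93/11) - 27 = (6 + 10)*(93/11) - 27 = 16*(93/11) - 27 = 1488/11 - 27 = 1191/11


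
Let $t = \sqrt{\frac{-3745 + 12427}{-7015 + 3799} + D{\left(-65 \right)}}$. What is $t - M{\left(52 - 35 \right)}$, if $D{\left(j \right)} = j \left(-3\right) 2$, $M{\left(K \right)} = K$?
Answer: $-17 + \frac{\sqrt{27817462}}{268} \approx 2.6799$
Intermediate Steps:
$D{\left(j \right)} = - 6 j$ ($D{\left(j \right)} = - 3 j 2 = - 6 j$)
$t = \frac{\sqrt{27817462}}{268}$ ($t = \sqrt{\frac{-3745 + 12427}{-7015 + 3799} - -390} = \sqrt{\frac{8682}{-3216} + 390} = \sqrt{8682 \left(- \frac{1}{3216}\right) + 390} = \sqrt{- \frac{1447}{536} + 390} = \sqrt{\frac{207593}{536}} = \frac{\sqrt{27817462}}{268} \approx 19.68$)
$t - M{\left(52 - 35 \right)} = \frac{\sqrt{27817462}}{268} - \left(52 - 35\right) = \frac{\sqrt{27817462}}{268} - 17 = -17 + \frac{\sqrt{27817462}}{268}$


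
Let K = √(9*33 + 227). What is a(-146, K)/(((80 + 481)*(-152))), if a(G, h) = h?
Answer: -√131/42636 ≈ -0.00026845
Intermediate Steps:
K = 2*√131 (K = √(297 + 227) = √524 = 2*√131 ≈ 22.891)
a(-146, K)/(((80 + 481)*(-152))) = (2*√131)/(((80 + 481)*(-152))) = (2*√131)/((561*(-152))) = (2*√131)/(-85272) = (2*√131)*(-1/85272) = -√131/42636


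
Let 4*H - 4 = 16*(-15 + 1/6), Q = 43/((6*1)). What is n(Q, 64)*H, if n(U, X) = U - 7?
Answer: -175/18 ≈ -9.7222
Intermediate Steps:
Q = 43/6 ≈ 7.1667
n(U, X) = -7 + U
H = -175/3 (H = 1 + (16*(-15 + 1/6))/4 = 1 + (16*(-15 + ⅙))/4 = 1 + (16*(-89/6))/4 = 1 + (¼)*(-712/3) = 1 - 178/3 = -175/3 ≈ -58.333)
n(Q, 64)*H = (-7 + 43/6)*(-175/3) = (⅙)*(-175/3) = -175/18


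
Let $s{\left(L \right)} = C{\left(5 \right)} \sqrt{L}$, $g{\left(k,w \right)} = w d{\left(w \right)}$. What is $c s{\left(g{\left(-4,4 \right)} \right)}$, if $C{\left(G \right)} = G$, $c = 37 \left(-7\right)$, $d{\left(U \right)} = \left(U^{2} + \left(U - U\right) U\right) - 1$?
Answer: $- 2590 \sqrt{15} \approx -10031.0$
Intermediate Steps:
$d{\left(U \right)} = -1 + U^{2}$ ($d{\left(U \right)} = \left(U^{2} + 0 U\right) - 1 = \left(U^{2} + 0\right) - 1 = U^{2} - 1 = -1 + U^{2}$)
$c = -259$
$g{\left(k,w \right)} = w \left(-1 + w^{2}\right)$
$s{\left(L \right)} = 5 \sqrt{L}$
$c s{\left(g{\left(-4,4 \right)} \right)} = - 259 \cdot 5 \sqrt{4^{3} - 4} = - 259 \cdot 5 \sqrt{64 - 4} = - 259 \cdot 5 \sqrt{60} = - 259 \cdot 5 \cdot 2 \sqrt{15} = - 259 \cdot 10 \sqrt{15} = - 2590 \sqrt{15}$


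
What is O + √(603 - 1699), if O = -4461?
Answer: -4461 + 2*I*√274 ≈ -4461.0 + 33.106*I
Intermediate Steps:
O + √(603 - 1699) = -4461 + √(603 - 1699) = -4461 + √(-1096) = -4461 + 2*I*√274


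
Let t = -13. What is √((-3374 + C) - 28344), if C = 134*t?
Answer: 2*I*√8365 ≈ 182.92*I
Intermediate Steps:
C = -1742 (C = 134*(-13) = -1742)
√((-3374 + C) - 28344) = √((-3374 - 1742) - 28344) = √(-5116 - 28344) = √(-33460) = 2*I*√8365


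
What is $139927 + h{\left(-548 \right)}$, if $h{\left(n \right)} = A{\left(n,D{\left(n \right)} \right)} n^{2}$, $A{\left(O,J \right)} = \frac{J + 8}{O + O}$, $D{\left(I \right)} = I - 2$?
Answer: $288435$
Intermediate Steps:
$D{\left(I \right)} = -2 + I$ ($D{\left(I \right)} = I - 2 = -2 + I$)
$A{\left(O,J \right)} = \frac{8 + J}{2 O}$
$h{\left(n \right)} = \frac{n \left(6 + n\right)}{2}$ ($h{\left(n \right)} = \frac{8 + \left(-2 + n\right)}{2 n} n^{2} = \frac{6 + n}{2 n} n^{2} = \frac{n \left(6 + n\right)}{2}$)
$139927 + h{\left(-548 \right)} = 139927 + \frac{1}{2} \left(-548\right) \left(6 - 548\right) = 139927 + \frac{1}{2} \left(-548\right) \left(-542\right) = 139927 + 148508 = 288435$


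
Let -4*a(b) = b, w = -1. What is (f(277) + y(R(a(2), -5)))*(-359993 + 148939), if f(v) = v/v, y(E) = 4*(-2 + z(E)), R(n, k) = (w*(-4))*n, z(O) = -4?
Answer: 4854242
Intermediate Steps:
a(b) = -b/4
R(n, k) = 4*n (R(n, k) = (-1*(-4))*n = 4*n)
y(E) = -24 (y(E) = 4*(-2 - 4) = 4*(-6) = -24)
f(v) = 1
(f(277) + y(R(a(2), -5)))*(-359993 + 148939) = (1 - 24)*(-359993 + 148939) = -23*(-211054) = 4854242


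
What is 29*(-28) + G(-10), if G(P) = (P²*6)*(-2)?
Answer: -2012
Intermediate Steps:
G(P) = -12*P² (G(P) = (6*P²)*(-2) = -12*P²)
29*(-28) + G(-10) = 29*(-28) - 12*(-10)² = -812 - 12*100 = -812 - 1200 = -2012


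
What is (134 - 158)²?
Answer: 576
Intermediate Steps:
(134 - 158)² = (-24)² = 576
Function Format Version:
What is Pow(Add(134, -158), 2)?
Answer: 576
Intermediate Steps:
Pow(Add(134, -158), 2) = Pow(-24, 2) = 576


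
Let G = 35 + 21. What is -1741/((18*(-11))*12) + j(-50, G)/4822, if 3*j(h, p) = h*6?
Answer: 4078751/5728536 ≈ 0.71201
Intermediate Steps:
G = 56
j(h, p) = 2*h (j(h, p) = (h*6)/3 = (6*h)/3 = 2*h)
-1741/((18*(-11))*12) + j(-50, G)/4822 = -1741/((18*(-11))*12) + (2*(-50))/4822 = -1741/((-198*12)) - 100*1/4822 = -1741/(-2376) - 50/2411 = -1741*(-1/2376) - 50/2411 = 1741/2376 - 50/2411 = 4078751/5728536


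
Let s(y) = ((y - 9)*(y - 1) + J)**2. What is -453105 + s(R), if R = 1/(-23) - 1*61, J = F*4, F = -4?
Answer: 5119285971184/279841 ≈ 1.8294e+7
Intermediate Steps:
J = -16 (J = -4*4 = -16)
R = -1404/23 (R = -1/23 - 61 = -1404/23 ≈ -61.043)
s(y) = (-16 + (-1 + y)*(-9 + y))**2 (s(y) = ((y - 9)*(y - 1) - 16)**2 = ((-9 + y)*(-1 + y) - 16)**2 = ((-1 + y)*(-9 + y) - 16)**2 = (-16 + (-1 + y)*(-9 + y))**2)
-453105 + s(R) = -453105 + (7 - (-1404/23)**2 + 10*(-1404/23))**2 = -453105 + (7 - 1*1971216/529 - 14040/23)**2 = -453105 + (7 - 1971216/529 - 14040/23)**2 = -453105 + (-2290433/529)**2 = -453105 + 5246083327489/279841 = 5119285971184/279841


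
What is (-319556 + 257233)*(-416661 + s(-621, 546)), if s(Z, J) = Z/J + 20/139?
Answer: 656928987862853/25298 ≈ 2.5968e+10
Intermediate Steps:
s(Z, J) = 20/139 + Z/J (s(Z, J) = Z/J + 20*(1/139) = Z/J + 20/139 = 20/139 + Z/J)
(-319556 + 257233)*(-416661 + s(-621, 546)) = (-319556 + 257233)*(-416661 + (20/139 - 621/546)) = -62323*(-416661 + (20/139 - 621*1/546)) = -62323*(-416661 + (20/139 - 207/182)) = -62323*(-416661 - 25133/25298) = -62323*(-10540715111/25298) = 656928987862853/25298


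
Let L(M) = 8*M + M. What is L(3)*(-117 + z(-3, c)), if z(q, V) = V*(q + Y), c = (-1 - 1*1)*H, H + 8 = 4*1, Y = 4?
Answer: -2943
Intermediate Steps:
H = -4 (H = -8 + 4*1 = -8 + 4 = -4)
L(M) = 9*M
c = 8 (c = (-1 - 1*1)*(-4) = (-1 - 1)*(-4) = -2*(-4) = 8)
z(q, V) = V*(4 + q) (z(q, V) = V*(q + 4) = V*(4 + q))
L(3)*(-117 + z(-3, c)) = (9*3)*(-117 + 8*(4 - 3)) = 27*(-117 + 8*1) = 27*(-117 + 8) = 27*(-109) = -2943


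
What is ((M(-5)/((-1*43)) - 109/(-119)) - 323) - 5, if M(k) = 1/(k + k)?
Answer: -16736771/51170 ≈ -327.08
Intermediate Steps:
M(k) = 1/(2*k)
((M(-5)/((-1*43)) - 109/(-119)) - 323) - 5 = ((((½)/(-5))/((-1*43)) - 109/(-119)) - 323) - 5 = ((((½)*(-⅕))/(-43) - 109*(-1/119)) - 323) - 5 = ((-⅒*(-1/43) + 109/119) - 323) - 5 = ((1/430 + 109/119) - 323) - 5 = (46989/51170 - 323) - 5 = -16480921/51170 - 5 = -16736771/51170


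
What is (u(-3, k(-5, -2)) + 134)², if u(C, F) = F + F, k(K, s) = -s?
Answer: 19044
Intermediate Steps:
u(C, F) = 2*F
(u(-3, k(-5, -2)) + 134)² = (2*(-1*(-2)) + 134)² = (2*2 + 134)² = (4 + 134)² = 138² = 19044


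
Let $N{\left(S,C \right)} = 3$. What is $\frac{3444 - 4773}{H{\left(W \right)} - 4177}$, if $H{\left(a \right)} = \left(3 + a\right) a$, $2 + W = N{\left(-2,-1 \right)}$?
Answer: $\frac{443}{1391} \approx 0.31848$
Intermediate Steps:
$W = 1$ ($W = -2 + 3 = 1$)
$H{\left(a \right)} = a \left(3 + a\right)$
$\frac{3444 - 4773}{H{\left(W \right)} - 4177} = \frac{3444 - 4773}{1 \left(3 + 1\right) - 4177} = - \frac{1329}{1 \cdot 4 - 4177} = - \frac{1329}{4 - 4177} = - \frac{1329}{-4173} = \left(-1329\right) \left(- \frac{1}{4173}\right) = \frac{443}{1391}$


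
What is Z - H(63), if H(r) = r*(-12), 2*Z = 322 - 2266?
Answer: -216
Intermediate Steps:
Z = -972 (Z = (322 - 2266)/2 = (½)*(-1944) = -972)
H(r) = -12*r
Z - H(63) = -972 - (-12)*63 = -972 - 1*(-756) = -972 + 756 = -216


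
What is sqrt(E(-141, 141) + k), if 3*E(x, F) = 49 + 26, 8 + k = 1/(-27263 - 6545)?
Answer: sqrt(1214415055)/8452 ≈ 4.1231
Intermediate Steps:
k = -270465/33808 (k = -8 + 1/(-27263 - 6545) = -8 + 1/(-33808) = -8 - 1/33808 = -270465/33808 ≈ -8.0000)
E(x, F) = 25 (E(x, F) = (49 + 26)/3 = (1/3)*75 = 25)
sqrt(E(-141, 141) + k) = sqrt(25 - 270465/33808) = sqrt(574735/33808) = sqrt(1214415055)/8452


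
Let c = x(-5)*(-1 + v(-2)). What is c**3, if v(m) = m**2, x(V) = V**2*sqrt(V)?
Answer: -2109375*I*sqrt(5) ≈ -4.7167e+6*I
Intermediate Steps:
x(V) = V**(5/2)
c = 75*I*sqrt(5) (c = (-5)**(5/2)*(-1 + (-2)**2) = (25*I*sqrt(5))*(-1 + 4) = (25*I*sqrt(5))*3 = 75*I*sqrt(5) ≈ 167.71*I)
c**3 = (75*I*sqrt(5))**3 = -2109375*I*sqrt(5)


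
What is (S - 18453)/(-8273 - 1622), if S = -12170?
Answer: 30623/9895 ≈ 3.0948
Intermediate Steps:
(S - 18453)/(-8273 - 1622) = (-12170 - 18453)/(-8273 - 1622) = -30623/(-9895) = -30623*(-1/9895) = 30623/9895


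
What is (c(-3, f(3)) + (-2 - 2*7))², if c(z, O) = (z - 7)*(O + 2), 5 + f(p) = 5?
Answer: 1296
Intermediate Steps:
f(p) = 0 (f(p) = -5 + 5 = 0)
c(z, O) = (-7 + z)*(2 + O)
(c(-3, f(3)) + (-2 - 2*7))² = ((-14 - 7*0 + 2*(-3) + 0*(-3)) + (-2 - 2*7))² = ((-14 + 0 - 6 + 0) + (-2 - 14))² = (-20 - 16)² = (-36)² = 1296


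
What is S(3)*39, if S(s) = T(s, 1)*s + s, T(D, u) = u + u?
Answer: 351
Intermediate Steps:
T(D, u) = 2*u
S(s) = 3*s (S(s) = (2*1)*s + s = 2*s + s = 3*s)
S(3)*39 = (3*3)*39 = 9*39 = 351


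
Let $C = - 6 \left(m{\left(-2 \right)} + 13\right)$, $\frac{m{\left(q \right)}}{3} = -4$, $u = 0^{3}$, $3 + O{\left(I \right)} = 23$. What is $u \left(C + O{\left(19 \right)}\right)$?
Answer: $0$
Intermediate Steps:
$O{\left(I \right)} = 20$ ($O{\left(I \right)} = -3 + 23 = 20$)
$u = 0$
$m{\left(q \right)} = -12$ ($m{\left(q \right)} = 3 \left(-4\right) = -12$)
$C = -6$ ($C = - 6 \left(-12 + 13\right) = \left(-6\right) 1 = -6$)
$u \left(C + O{\left(19 \right)}\right) = 0 \left(-6 + 20\right) = 0 \cdot 14 = 0$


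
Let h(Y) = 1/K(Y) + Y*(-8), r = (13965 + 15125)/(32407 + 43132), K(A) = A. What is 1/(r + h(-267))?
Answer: 20168913/43088489659 ≈ 0.00046808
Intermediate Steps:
r = 29090/75539 ≈ 0.38510
h(Y) = 1/Y - 8*Y (h(Y) = 1/Y + Y*(-8) = 1/Y - 8*Y)
1/(r + h(-267)) = 1/(29090/75539 + (1/(-267) - 8*(-267))) = 1/(29090/75539 + (-1/267 + 2136)) = 1/(29090/75539 + 570311/267) = 1/(43088489659/20168913) = 20168913/43088489659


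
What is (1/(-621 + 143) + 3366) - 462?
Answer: 1388111/478 ≈ 2904.0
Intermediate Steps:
(1/(-621 + 143) + 3366) - 462 = (1/(-478) + 3366) - 462 = (-1/478 + 3366) - 462 = 1608947/478 - 462 = 1388111/478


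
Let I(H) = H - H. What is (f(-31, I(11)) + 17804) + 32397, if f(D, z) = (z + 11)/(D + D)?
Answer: 3112451/62 ≈ 50201.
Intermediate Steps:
I(H) = 0
f(D, z) = (11 + z)/(2*D) (f(D, z) = (11 + z)/((2*D)) = (11 + z)*(1/(2*D)) = (11 + z)/(2*D))
(f(-31, I(11)) + 17804) + 32397 = ((½)*(11 + 0)/(-31) + 17804) + 32397 = ((½)*(-1/31)*11 + 17804) + 32397 = (-11/62 + 17804) + 32397 = 1103837/62 + 32397 = 3112451/62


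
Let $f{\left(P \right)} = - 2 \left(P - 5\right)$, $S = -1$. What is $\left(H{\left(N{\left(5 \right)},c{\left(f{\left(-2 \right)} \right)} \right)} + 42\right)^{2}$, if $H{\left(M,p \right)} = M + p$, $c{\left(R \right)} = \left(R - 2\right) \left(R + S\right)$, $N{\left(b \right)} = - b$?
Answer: $37249$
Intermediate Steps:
$f{\left(P \right)} = 10 - 2 P$ ($f{\left(P \right)} = - 2 \left(-5 + P\right) = 10 - 2 P$)
$c{\left(R \right)} = \left(-1 + R\right) \left(-2 + R\right)$ ($c{\left(R \right)} = \left(R - 2\right) \left(R - 1\right) = \left(-2 + R\right) \left(-1 + R\right) = \left(-1 + R\right) \left(-2 + R\right)$)
$\left(H{\left(N{\left(5 \right)},c{\left(f{\left(-2 \right)} \right)} \right)} + 42\right)^{2} = \left(\left(\left(-1\right) 5 + \left(2 + \left(10 - -4\right)^{2} - 3 \left(10 - -4\right)\right)\right) + 42\right)^{2} = \left(\left(-5 + \left(2 + \left(10 + 4\right)^{2} - 3 \left(10 + 4\right)\right)\right) + 42\right)^{2} = \left(\left(-5 + \left(2 + 14^{2} - 42\right)\right) + 42\right)^{2} = \left(\left(-5 + \left(2 + 196 - 42\right)\right) + 42\right)^{2} = \left(\left(-5 + 156\right) + 42\right)^{2} = \left(151 + 42\right)^{2} = 193^{2} = 37249$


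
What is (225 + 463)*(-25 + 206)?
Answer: 124528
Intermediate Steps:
(225 + 463)*(-25 + 206) = 688*181 = 124528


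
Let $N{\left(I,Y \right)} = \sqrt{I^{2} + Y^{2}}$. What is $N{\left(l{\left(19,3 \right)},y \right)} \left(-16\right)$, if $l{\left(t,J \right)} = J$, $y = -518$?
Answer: $- 16 \sqrt{268333} \approx -8288.1$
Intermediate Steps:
$N{\left(l{\left(19,3 \right)},y \right)} \left(-16\right) = \sqrt{3^{2} + \left(-518\right)^{2}} \left(-16\right) = \sqrt{9 + 268324} \left(-16\right) = \sqrt{268333} \left(-16\right) = - 16 \sqrt{268333}$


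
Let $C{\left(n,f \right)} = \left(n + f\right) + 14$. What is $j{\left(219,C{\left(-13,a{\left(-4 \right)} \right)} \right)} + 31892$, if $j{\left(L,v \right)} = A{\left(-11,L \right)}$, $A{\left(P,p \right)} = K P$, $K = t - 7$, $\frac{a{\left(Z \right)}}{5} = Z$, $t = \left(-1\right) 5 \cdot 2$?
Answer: $32079$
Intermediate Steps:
$t = -10$ ($t = \left(-5\right) 2 = -10$)
$a{\left(Z \right)} = 5 Z$
$K = -17$ ($K = -10 - 7 = -17$)
$C{\left(n,f \right)} = 14 + f + n$ ($C{\left(n,f \right)} = \left(f + n\right) + 14 = 14 + f + n$)
$A{\left(P,p \right)} = - 17 P$
$j{\left(L,v \right)} = 187$ ($j{\left(L,v \right)} = \left(-17\right) \left(-11\right) = 187$)
$j{\left(219,C{\left(-13,a{\left(-4 \right)} \right)} \right)} + 31892 = 187 + 31892 = 32079$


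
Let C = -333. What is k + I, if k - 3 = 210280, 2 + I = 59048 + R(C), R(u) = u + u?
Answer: 268663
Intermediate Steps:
R(u) = 2*u
I = 58380 (I = -2 + (59048 + 2*(-333)) = -2 + (59048 - 666) = -2 + 58382 = 58380)
k = 210283 (k = 3 + 210280 = 210283)
k + I = 210283 + 58380 = 268663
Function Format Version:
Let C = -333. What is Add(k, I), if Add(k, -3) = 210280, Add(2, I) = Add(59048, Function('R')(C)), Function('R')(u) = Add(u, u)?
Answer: 268663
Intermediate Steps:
Function('R')(u) = Mul(2, u)
I = 58380 (I = Add(-2, Add(59048, Mul(2, -333))) = Add(-2, Add(59048, -666)) = Add(-2, 58382) = 58380)
k = 210283 (k = Add(3, 210280) = 210283)
Add(k, I) = Add(210283, 58380) = 268663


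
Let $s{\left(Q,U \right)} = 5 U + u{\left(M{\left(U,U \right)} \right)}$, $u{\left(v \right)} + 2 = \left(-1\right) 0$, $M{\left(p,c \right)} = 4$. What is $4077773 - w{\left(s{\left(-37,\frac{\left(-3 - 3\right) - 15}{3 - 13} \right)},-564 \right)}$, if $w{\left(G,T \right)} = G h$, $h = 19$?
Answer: $\frac{8155223}{2} \approx 4.0776 \cdot 10^{6}$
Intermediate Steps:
$u{\left(v \right)} = -2$ ($u{\left(v \right)} = -2 - 0 = -2 + 0 = -2$)
$s{\left(Q,U \right)} = -2 + 5 U$ ($s{\left(Q,U \right)} = 5 U - 2 = -2 + 5 U$)
$w{\left(G,T \right)} = 19 G$ ($w{\left(G,T \right)} = G 19 = 19 G$)
$4077773 - w{\left(s{\left(-37,\frac{\left(-3 - 3\right) - 15}{3 - 13} \right)},-564 \right)} = 4077773 - 19 \left(-2 + 5 \frac{\left(-3 - 3\right) - 15}{3 - 13}\right) = 4077773 - 19 \left(-2 + 5 \frac{\left(-3 - 3\right) - 15}{-10}\right) = 4077773 - 19 \left(-2 + 5 \left(-6 - 15\right) \left(- \frac{1}{10}\right)\right) = 4077773 - 19 \left(-2 + 5 \left(\left(-21\right) \left(- \frac{1}{10}\right)\right)\right) = 4077773 - 19 \left(-2 + 5 \cdot \frac{21}{10}\right) = 4077773 - 19 \left(-2 + \frac{21}{2}\right) = 4077773 - 19 \cdot \frac{17}{2} = 4077773 - \frac{323}{2} = \frac{8155223}{2}$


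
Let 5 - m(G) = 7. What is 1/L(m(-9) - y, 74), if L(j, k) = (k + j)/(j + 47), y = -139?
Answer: 184/211 ≈ 0.87204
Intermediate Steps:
m(G) = -2 (m(G) = 5 - 1*7 = 5 - 7 = -2)
L(j, k) = (j + k)/(47 + j)
1/L(m(-9) - y, 74) = 1/(((-2 - 1*(-139)) + 74)/(47 + (-2 - 1*(-139)))) = 1/(((-2 + 139) + 74)/(47 + (-2 + 139))) = 1/((137 + 74)/(47 + 137)) = 1/(211/184) = 184/211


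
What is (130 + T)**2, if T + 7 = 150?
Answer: 74529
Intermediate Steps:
T = 143 (T = -7 + 150 = 143)
(130 + T)**2 = (130 + 143)**2 = 273**2 = 74529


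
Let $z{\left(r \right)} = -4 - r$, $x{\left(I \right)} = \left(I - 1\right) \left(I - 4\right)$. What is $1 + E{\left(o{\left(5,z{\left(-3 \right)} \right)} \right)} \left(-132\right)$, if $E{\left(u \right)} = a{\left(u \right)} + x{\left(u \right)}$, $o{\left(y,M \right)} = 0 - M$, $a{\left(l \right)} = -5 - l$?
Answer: $793$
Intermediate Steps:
$x{\left(I \right)} = \left(-1 + I\right) \left(-4 + I\right)$
$o{\left(y,M \right)} = - M$
$E{\left(u \right)} = -1 + u^{2} - 6 u$ ($E{\left(u \right)} = \left(-5 - u\right) + \left(4 + u^{2} - 5 u\right) = -1 + u^{2} - 6 u$)
$1 + E{\left(o{\left(5,z{\left(-3 \right)} \right)} \right)} \left(-132\right) = 1 + \left(-1 + \left(- (-4 - -3)\right)^{2} - 6 \left(- (-4 - -3)\right)\right) \left(-132\right) = 1 + \left(-1 + \left(- (-4 + 3)\right)^{2} - 6 \left(- (-4 + 3)\right)\right) \left(-132\right) = 1 + \left(-1 + \left(\left(-1\right) \left(-1\right)\right)^{2} - 6 \left(\left(-1\right) \left(-1\right)\right)\right) \left(-132\right) = 1 + \left(-1 + 1^{2} - 6\right) \left(-132\right) = 1 + \left(-1 + 1 - 6\right) \left(-132\right) = 1 - -792 = 1 + 792 = 793$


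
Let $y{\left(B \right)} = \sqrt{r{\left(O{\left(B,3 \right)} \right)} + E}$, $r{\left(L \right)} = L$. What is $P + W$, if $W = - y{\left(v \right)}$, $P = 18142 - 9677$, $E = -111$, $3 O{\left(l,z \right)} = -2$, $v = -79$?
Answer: $8465 - \frac{i \sqrt{1005}}{3} \approx 8465.0 - 10.567 i$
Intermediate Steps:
$O{\left(l,z \right)} = - \frac{2}{3}$ ($O{\left(l,z \right)} = \frac{1}{3} \left(-2\right) = - \frac{2}{3}$)
$y{\left(B \right)} = \frac{i \sqrt{1005}}{3}$ ($y{\left(B \right)} = \sqrt{- \frac{2}{3} - 111} = \sqrt{- \frac{335}{3}} = \frac{i \sqrt{1005}}{3}$)
$P = 8465$ ($P = 18142 - 9677 = 8465$)
$W = - \frac{i \sqrt{1005}}{3} \approx - 10.567 i$
$P + W = 8465 - \frac{i \sqrt{1005}}{3}$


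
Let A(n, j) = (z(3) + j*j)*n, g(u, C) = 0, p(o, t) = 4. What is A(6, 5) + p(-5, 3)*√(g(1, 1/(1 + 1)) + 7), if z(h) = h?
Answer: 168 + 4*√7 ≈ 178.58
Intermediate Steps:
A(n, j) = n*(3 + j²) (A(n, j) = (3 + j*j)*n = (3 + j²)*n = n*(3 + j²))
A(6, 5) + p(-5, 3)*√(g(1, 1/(1 + 1)) + 7) = 6*(3 + 5²) + 4*√(0 + 7) = 6*(3 + 25) + 4*√7 = 6*28 + 4*√7 = 168 + 4*√7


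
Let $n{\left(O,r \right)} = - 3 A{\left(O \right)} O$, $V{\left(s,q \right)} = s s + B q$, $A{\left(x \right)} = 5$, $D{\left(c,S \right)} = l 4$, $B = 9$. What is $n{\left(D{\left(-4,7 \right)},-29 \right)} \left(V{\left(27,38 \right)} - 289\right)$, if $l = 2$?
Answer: $-93840$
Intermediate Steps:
$D{\left(c,S \right)} = 8$ ($D{\left(c,S \right)} = 2 \cdot 4 = 8$)
$V{\left(s,q \right)} = s^{2} + 9 q$ ($V{\left(s,q \right)} = s s + 9 q = s^{2} + 9 q$)
$n{\left(O,r \right)} = - 15 O$ ($n{\left(O,r \right)} = \left(-3\right) 5 O = - 15 O$)
$n{\left(D{\left(-4,7 \right)},-29 \right)} \left(V{\left(27,38 \right)} - 289\right) = \left(-15\right) 8 \left(\left(27^{2} + 9 \cdot 38\right) - 289\right) = - 120 \left(\left(729 + 342\right) - 289\right) = - 120 \left(1071 - 289\right) = \left(-120\right) 782 = -93840$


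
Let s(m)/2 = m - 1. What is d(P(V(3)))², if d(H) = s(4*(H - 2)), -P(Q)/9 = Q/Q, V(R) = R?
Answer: 8100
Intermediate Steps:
P(Q) = -9 (P(Q) = -9*Q/Q = -9*1 = -9)
s(m) = -2 + 2*m (s(m) = 2*(m - 1) = 2*(-1 + m) = -2 + 2*m)
d(H) = -18 + 8*H (d(H) = -2 + 2*(4*(H - 2)) = -2 + 2*(4*(-2 + H)) = -2 + 2*(-8 + 4*H) = -2 + (-16 + 8*H) = -18 + 8*H)
d(P(V(3)))² = (-18 + 8*(-9))² = (-18 - 72)² = (-90)² = 8100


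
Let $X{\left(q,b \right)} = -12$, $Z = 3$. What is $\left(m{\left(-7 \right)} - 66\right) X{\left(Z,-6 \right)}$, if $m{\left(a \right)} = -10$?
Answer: $912$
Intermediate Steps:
$\left(m{\left(-7 \right)} - 66\right) X{\left(Z,-6 \right)} = \left(-10 - 66\right) \left(-12\right) = \left(-76\right) \left(-12\right) = 912$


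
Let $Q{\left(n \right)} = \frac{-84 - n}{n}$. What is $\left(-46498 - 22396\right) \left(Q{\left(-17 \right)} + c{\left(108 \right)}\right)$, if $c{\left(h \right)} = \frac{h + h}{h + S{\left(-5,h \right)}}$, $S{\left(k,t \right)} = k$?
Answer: $- \frac{728416262}{1751} \approx -4.16 \cdot 10^{5}$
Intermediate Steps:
$Q{\left(n \right)} = \frac{-84 - n}{n}$
$c{\left(h \right)} = \frac{2 h}{-5 + h}$ ($c{\left(h \right)} = \frac{h + h}{h - 5} = \frac{2 h}{-5 + h}$)
$\left(-46498 - 22396\right) \left(Q{\left(-17 \right)} + c{\left(108 \right)}\right) = \left(-46498 - 22396\right) \left(\frac{-84 - -17}{-17} + 2 \cdot 108 \frac{1}{-5 + 108}\right) = - 68894 \left(- \frac{-84 + 17}{17} + 2 \cdot 108 \cdot \frac{1}{103}\right) = - 68894 \left(\left(- \frac{1}{17}\right) \left(-67\right) + 2 \cdot 108 \cdot \frac{1}{103}\right) = - 68894 \left(\frac{67}{17} + \frac{216}{103}\right) = \left(-68894\right) \frac{10573}{1751} = - \frac{728416262}{1751}$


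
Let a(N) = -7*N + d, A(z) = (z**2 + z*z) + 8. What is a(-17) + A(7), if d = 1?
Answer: 226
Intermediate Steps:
A(z) = 8 + 2*z**2 (A(z) = (z**2 + z**2) + 8 = 2*z**2 + 8 = 8 + 2*z**2)
a(N) = 1 - 7*N (a(N) = -7*N + 1 = 1 - 7*N)
a(-17) + A(7) = (1 - 7*(-17)) + (8 + 2*7**2) = (1 + 119) + (8 + 2*49) = 120 + (8 + 98) = 120 + 106 = 226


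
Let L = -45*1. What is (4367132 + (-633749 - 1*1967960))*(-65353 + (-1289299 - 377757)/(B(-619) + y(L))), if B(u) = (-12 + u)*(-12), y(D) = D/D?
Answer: -876683154217475/7573 ≈ -1.1576e+11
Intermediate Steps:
L = -45
y(D) = 1
B(u) = 144 - 12*u
(4367132 + (-633749 - 1*1967960))*(-65353 + (-1289299 - 377757)/(B(-619) + y(L))) = (4367132 + (-633749 - 1*1967960))*(-65353 + (-1289299 - 377757)/((144 - 12*(-619)) + 1)) = (4367132 + (-633749 - 1967960))*(-65353 - 1667056/((144 + 7428) + 1)) = (4367132 - 2601709)*(-65353 - 1667056/(7572 + 1)) = 1765423*(-65353 - 1667056/7573) = 1765423*(-496585325/7573) = -876683154217475/7573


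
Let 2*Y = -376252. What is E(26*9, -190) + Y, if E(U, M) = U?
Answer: -187892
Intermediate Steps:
Y = -188126 (Y = (½)*(-376252) = -188126)
E(26*9, -190) + Y = 26*9 - 188126 = 234 - 188126 = -187892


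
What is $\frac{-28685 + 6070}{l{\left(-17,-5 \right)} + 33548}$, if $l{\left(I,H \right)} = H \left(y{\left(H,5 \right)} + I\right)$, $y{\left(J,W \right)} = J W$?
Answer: $- \frac{22615}{33758} \approx -0.66992$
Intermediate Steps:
$l{\left(I,H \right)} = H \left(I + 5 H\right)$ ($l{\left(I,H \right)} = H \left(H 5 + I\right) = H \left(5 H + I\right) = H \left(I + 5 H\right)$)
$\frac{-28685 + 6070}{l{\left(-17,-5 \right)} + 33548} = \frac{-28685 + 6070}{- 5 \left(-17 + 5 \left(-5\right)\right) + 33548} = - \frac{22615}{- 5 \left(-17 - 25\right) + 33548} = - \frac{22615}{\left(-5\right) \left(-42\right) + 33548} = - \frac{22615}{210 + 33548} = - \frac{22615}{33758}$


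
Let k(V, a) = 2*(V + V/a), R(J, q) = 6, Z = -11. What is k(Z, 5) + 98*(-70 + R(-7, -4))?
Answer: -31492/5 ≈ -6298.4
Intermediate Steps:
k(V, a) = 2*V + 2*V/a
k(Z, 5) + 98*(-70 + R(-7, -4)) = 2*(-11)*(1 + 5)/5 + 98*(-70 + 6) = 2*(-11)*(⅕)*6 + 98*(-64) = -132/5 - 6272 = -31492/5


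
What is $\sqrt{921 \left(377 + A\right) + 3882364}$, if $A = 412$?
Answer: $\sqrt{4609033} \approx 2146.9$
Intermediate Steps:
$\sqrt{921 \left(377 + A\right) + 3882364} = \sqrt{921 \left(377 + 412\right) + 3882364} = \sqrt{921 \cdot 789 + 3882364} = \sqrt{726669 + 3882364} = \sqrt{4609033}$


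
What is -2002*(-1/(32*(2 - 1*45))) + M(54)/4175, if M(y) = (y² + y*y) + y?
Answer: -129607/2872400 ≈ -0.045121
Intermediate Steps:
M(y) = y + 2*y² (M(y) = (y² + y²) + y = 2*y² + y = y + 2*y²)
-2002*(-1/(32*(2 - 1*45))) + M(54)/4175 = -2002*(-1/(32*(2 - 1*45))) + (54*(1 + 2*54))/4175 = -2002*(-1/(32*(2 - 45))) + (54*(1 + 108))*(1/4175) = -2002/((-32*(-43))) + (54*109)*(1/4175) = -2002/1376 + 5886*(1/4175) = -2002*1/1376 + 5886/4175 = -1001/688 + 5886/4175 = -129607/2872400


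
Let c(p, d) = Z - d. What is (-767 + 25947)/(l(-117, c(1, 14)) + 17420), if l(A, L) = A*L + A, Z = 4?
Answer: 25180/18473 ≈ 1.3631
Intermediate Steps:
c(p, d) = 4 - d
l(A, L) = A + A*L
(-767 + 25947)/(l(-117, c(1, 14)) + 17420) = (-767 + 25947)/(-117*(1 + (4 - 1*14)) + 17420) = 25180/(-117*(1 + (4 - 14)) + 17420) = 25180/(-117*(1 - 10) + 17420) = 25180/(-117*(-9) + 17420) = 25180/(1053 + 17420) = 25180/18473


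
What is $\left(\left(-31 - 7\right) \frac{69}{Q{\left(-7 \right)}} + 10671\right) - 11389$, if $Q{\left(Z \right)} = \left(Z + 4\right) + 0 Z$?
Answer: $156$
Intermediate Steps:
$Q{\left(Z \right)} = 4 + Z$ ($Q{\left(Z \right)} = \left(4 + Z\right) + 0 = 4 + Z$)
$\left(\left(-31 - 7\right) \frac{69}{Q{\left(-7 \right)}} + 10671\right) - 11389 = \left(\left(-31 - 7\right) \frac{69}{4 - 7} + 10671\right) - 11389 = \left(- 38 \frac{69}{-3} + 10671\right) - 11389 = \left(- 38 \cdot 69 \left(- \frac{1}{3}\right) + 10671\right) - 11389 = \left(\left(-38\right) \left(-23\right) + 10671\right) - 11389 = \left(874 + 10671\right) - 11389 = 11545 - 11389 = 156$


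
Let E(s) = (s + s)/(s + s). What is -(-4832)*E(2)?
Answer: 4832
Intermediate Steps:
E(s) = 1 (E(s) = (2*s)/((2*s)) = (2*s)*(1/(2*s)) = 1)
-(-4832)*E(2) = -(-4832) = -1208*(-4) = 4832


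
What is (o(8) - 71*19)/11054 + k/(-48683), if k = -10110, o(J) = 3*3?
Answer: 23260360/269070941 ≈ 0.086447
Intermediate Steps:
o(J) = 9
(o(8) - 71*19)/11054 + k/(-48683) = (9 - 71*19)/11054 - 10110/(-48683) = (9 - 1349)*(1/11054) - 10110*(-1/48683) = -1340*1/11054 + 10110/48683 = -670/5527 + 10110/48683 = 23260360/269070941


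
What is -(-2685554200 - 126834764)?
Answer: 2812388964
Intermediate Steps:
-(-2685554200 - 126834764) = -87052/(1/((-1457 + 137) - 30987)) = -87052/(1/(-1320 - 30987)) = -87052/(1/(-32307)) = -87052/(-1/32307) = -87052*(-32307) = 2812388964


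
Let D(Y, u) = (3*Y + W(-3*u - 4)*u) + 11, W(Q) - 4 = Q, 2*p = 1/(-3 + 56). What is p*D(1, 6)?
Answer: -47/53 ≈ -0.88679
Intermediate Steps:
p = 1/106 (p = 1/(2*(-3 + 56)) = (½)/53 = (½)*(1/53) = 1/106 ≈ 0.0094340)
W(Q) = 4 + Q
D(Y, u) = 11 - 3*u² + 3*Y (D(Y, u) = (3*Y + (4 + (-3*u - 4))*u) + 11 = (3*Y + (4 + (-4 - 3*u))*u) + 11 = (3*Y + (-3*u)*u) + 11 = (3*Y - 3*u²) + 11 = (-3*u² + 3*Y) + 11 = 11 - 3*u² + 3*Y)
p*D(1, 6) = (11 - 3*6² + 3*1)/106 = (11 - 3*36 + 3)/106 = (11 - 108 + 3)/106 = (1/106)*(-94) = -47/53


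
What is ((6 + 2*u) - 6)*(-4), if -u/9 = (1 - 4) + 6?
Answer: 216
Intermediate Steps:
u = -27 (u = -9*((1 - 4) + 6) = -9*(-3 + 6) = -9*3 = -27)
((6 + 2*u) - 6)*(-4) = ((6 + 2*(-27)) - 6)*(-4) = ((6 - 54) - 6)*(-4) = (-48 - 6)*(-4) = -54*(-4) = 216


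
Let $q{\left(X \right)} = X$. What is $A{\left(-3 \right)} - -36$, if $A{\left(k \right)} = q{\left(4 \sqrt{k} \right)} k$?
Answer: $36 - 12 i \sqrt{3} \approx 36.0 - 20.785 i$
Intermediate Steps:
$A{\left(k \right)} = 4 k^{\frac{3}{2}}$ ($A{\left(k \right)} = 4 \sqrt{k} k = 4 k^{\frac{3}{2}}$)
$A{\left(-3 \right)} - -36 = 4 \left(-3\right)^{\frac{3}{2}} - -36 = 4 \left(- 3 i \sqrt{3}\right) + 36 = - 12 i \sqrt{3} + 36 = 36 - 12 i \sqrt{3}$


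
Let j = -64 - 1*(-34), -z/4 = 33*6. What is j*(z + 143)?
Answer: 19470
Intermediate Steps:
z = -792 (z = -132*6 = -4*198 = -792)
j = -30 (j = -64 + 34 = -30)
j*(z + 143) = -30*(-792 + 143) = -30*(-649) = 19470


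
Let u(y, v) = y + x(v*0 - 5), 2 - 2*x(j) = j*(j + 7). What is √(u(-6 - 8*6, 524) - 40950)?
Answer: I*√40998 ≈ 202.48*I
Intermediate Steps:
x(j) = 1 - j*(7 + j)/2 (x(j) = 1 - j*(j + 7)/2 = 1 - j*(7 + j)/2)
u(y, v) = 6 + y (u(y, v) = y + (1 - 7*(v*0 - 5)/2 - (v*0 - 5)²/2) = y + (1 - 7*(0 - 5)/2 - (0 - 5)²/2) = y + (1 - 7/2*(-5) - ½*(-5)²) = y + (1 + 35/2 - ½*25) = y + (1 + 35/2 - 25/2) = y + 6 = 6 + y)
√(u(-6 - 8*6, 524) - 40950) = √((6 + (-6 - 8*6)) - 40950) = √((6 + (-6 - 48)) - 40950) = √((6 - 54) - 40950) = √(-48 - 40950) = √(-40998) = I*√40998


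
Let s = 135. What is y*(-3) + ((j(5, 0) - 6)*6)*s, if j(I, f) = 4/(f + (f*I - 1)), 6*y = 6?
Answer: -8103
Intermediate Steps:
y = 1 (y = (⅙)*6 = 1)
j(I, f) = 4/(-1 + f + I*f) (j(I, f) = 4/(f + (I*f - 1)) = 4/(f + (-1 + I*f)) = 4/(-1 + f + I*f))
y*(-3) + ((j(5, 0) - 6)*6)*s = 1*(-3) + ((4/(-1 + 0 + 5*0) - 6)*6)*135 = -3 + ((4/(-1 + 0 + 0) - 6)*6)*135 = -3 + ((4/(-1) - 6)*6)*135 = -3 + ((4*(-1) - 6)*6)*135 = -3 + ((-4 - 6)*6)*135 = -3 - 10*6*135 = -3 - 60*135 = -3 - 8100 = -8103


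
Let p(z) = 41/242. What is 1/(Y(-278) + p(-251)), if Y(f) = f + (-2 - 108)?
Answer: -242/93855 ≈ -0.0025784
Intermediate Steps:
p(z) = 41/242 (p(z) = 41*(1/242) = 41/242)
Y(f) = -110 + f (Y(f) = f - 110 = -110 + f)
1/(Y(-278) + p(-251)) = 1/((-110 - 278) + 41/242) = 1/(-388 + 41/242) = 1/(-93855/242) = -242/93855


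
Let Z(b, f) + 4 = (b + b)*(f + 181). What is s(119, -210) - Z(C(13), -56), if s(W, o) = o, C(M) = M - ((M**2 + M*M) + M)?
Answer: 84294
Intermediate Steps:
C(M) = -2*M**2 (C(M) = M - ((M**2 + M**2) + M) = M - (2*M**2 + M) = M - (M + 2*M**2) = M + (-M - 2*M**2) = -2*M**2)
Z(b, f) = -4 + 2*b*(181 + f) (Z(b, f) = -4 + (b + b)*(f + 181) = -4 + (2*b)*(181 + f) = -4 + 2*b*(181 + f))
s(119, -210) - Z(C(13), -56) = -210 - (-4 + 362*(-2*13**2) + 2*(-2*13**2)*(-56)) = -210 - (-4 + 362*(-2*169) + 2*(-2*169)*(-56)) = -210 - (-4 + 362*(-338) + 2*(-338)*(-56)) = -210 - (-4 - 122356 + 37856) = -210 - 1*(-84504) = -210 + 84504 = 84294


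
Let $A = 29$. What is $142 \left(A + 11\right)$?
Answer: $5680$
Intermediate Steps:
$142 \left(A + 11\right) = 142 \left(29 + 11\right) = 142 \cdot 40 = 5680$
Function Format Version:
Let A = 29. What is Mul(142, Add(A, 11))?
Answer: 5680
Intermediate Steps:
Mul(142, Add(A, 11)) = Mul(142, Add(29, 11)) = Mul(142, 40) = 5680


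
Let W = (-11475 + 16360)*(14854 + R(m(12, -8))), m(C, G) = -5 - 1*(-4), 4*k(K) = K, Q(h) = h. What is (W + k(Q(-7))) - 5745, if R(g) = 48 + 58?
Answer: 292295413/4 ≈ 7.3074e+7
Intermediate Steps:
k(K) = K/4
m(C, G) = -1 (m(C, G) = -5 + 4 = -1)
R(g) = 106
W = 73079600 (W = (-11475 + 16360)*(14854 + 106) = 4885*14960 = 73079600)
(W + k(Q(-7))) - 5745 = (73079600 + (1/4)*(-7)) - 5745 = (73079600 - 7/4) - 5745 = 292318393/4 - 5745 = 292295413/4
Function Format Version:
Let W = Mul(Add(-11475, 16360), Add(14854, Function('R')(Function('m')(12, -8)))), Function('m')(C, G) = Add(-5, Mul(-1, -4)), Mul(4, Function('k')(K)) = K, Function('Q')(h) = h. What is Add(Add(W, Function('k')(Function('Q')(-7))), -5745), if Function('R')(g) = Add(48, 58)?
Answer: Rational(292295413, 4) ≈ 7.3074e+7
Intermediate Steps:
Function('k')(K) = Mul(Rational(1, 4), K)
Function('m')(C, G) = -1 (Function('m')(C, G) = Add(-5, 4) = -1)
Function('R')(g) = 106
W = 73079600 (W = Mul(Add(-11475, 16360), Add(14854, 106)) = Mul(4885, 14960) = 73079600)
Add(Add(W, Function('k')(Function('Q')(-7))), -5745) = Add(Add(73079600, Mul(Rational(1, 4), -7)), -5745) = Add(Add(73079600, Rational(-7, 4)), -5745) = Add(Rational(292318393, 4), -5745) = Rational(292295413, 4)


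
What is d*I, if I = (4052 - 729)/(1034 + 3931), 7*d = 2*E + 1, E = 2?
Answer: 3323/6951 ≈ 0.47806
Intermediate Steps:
d = 5/7 (d = (2*2 + 1)/7 = (4 + 1)/7 = (⅐)*5 = 5/7 ≈ 0.71429)
I = 3323/4965 ≈ 0.66928
d*I = (5/7)*(3323/4965) = 3323/6951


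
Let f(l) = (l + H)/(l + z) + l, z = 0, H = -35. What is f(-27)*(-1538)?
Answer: 1025846/27 ≈ 37994.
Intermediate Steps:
f(l) = l + (-35 + l)/l (f(l) = (l - 35)/(l + 0) + l = (-35 + l)/l + l = l + (-35 + l)/l)
f(-27)*(-1538) = (1 - 27 - 35/(-27))*(-1538) = (1 - 27 - 35*(-1/27))*(-1538) = (1 - 27 + 35/27)*(-1538) = -667/27*(-1538) = 1025846/27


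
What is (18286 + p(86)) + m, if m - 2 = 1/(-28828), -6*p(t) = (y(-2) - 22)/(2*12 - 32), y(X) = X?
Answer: 527192049/28828 ≈ 18288.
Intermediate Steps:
p(t) = -1/2 (p(t) = -(-2 - 22)/(6*(2*12 - 32)) = -(-4)/(24 - 32) = -(-4)/(-8) = -(-4)*(-1)/8 = -1/6*3 = -1/2)
m = 57655/28828 (m = 2 + 1/(-28828) = 2 - 1/28828 = 57655/28828 ≈ 2.0000)
(18286 + p(86)) + m = (18286 - 1/2) + 57655/28828 = 36571/2 + 57655/28828 = 527192049/28828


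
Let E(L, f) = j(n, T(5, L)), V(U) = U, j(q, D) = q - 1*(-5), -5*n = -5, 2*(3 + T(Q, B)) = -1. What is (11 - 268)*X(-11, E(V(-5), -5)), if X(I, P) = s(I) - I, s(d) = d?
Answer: 0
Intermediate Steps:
T(Q, B) = -7/2 (T(Q, B) = -3 + (½)*(-1) = -3 - ½ = -7/2)
n = 1 (n = -⅕*(-5) = 1)
j(q, D) = 5 + q (j(q, D) = q + 5 = 5 + q)
E(L, f) = 6 (E(L, f) = 5 + 1 = 6)
X(I, P) = 0 (X(I, P) = I - I = 0)
(11 - 268)*X(-11, E(V(-5), -5)) = (11 - 268)*0 = -257*0 = 0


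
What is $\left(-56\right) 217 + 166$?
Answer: $-11986$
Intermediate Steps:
$\left(-56\right) 217 + 166 = -12152 + 166 = -11986$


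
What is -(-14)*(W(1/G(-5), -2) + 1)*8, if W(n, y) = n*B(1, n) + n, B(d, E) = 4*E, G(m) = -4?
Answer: 112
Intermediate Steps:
W(n, y) = n + 4*n² (W(n, y) = n*(4*n) + n = 4*n² + n = n + 4*n²)
-(-14)*(W(1/G(-5), -2) + 1)*8 = -(-14)*((1 + 4/(-4))/(-4) + 1)*8 = -(-14)*(-(1 + 4*(-¼))/4 + 1)*8 = -(-14)*(-(1 - 1)/4 + 1)*8 = -(-14)*(-¼*0 + 1)*8 = -(-14)*(0 + 1)*8 = -(-14)*8 = -14*(-1)*8 = 14*8 = 112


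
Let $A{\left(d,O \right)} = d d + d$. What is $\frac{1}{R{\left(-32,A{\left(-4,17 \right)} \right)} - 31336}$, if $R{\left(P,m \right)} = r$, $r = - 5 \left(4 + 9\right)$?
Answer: $- \frac{1}{31401} \approx -3.1846 \cdot 10^{-5}$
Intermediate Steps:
$r = -65$ ($r = \left(-5\right) 13 = -65$)
$A{\left(d,O \right)} = d + d^{2}$ ($A{\left(d,O \right)} = d^{2} + d = d + d^{2}$)
$R{\left(P,m \right)} = -65$
$\frac{1}{R{\left(-32,A{\left(-4,17 \right)} \right)} - 31336} = \frac{1}{-65 - 31336} = \frac{1}{-31401} = - \frac{1}{31401}$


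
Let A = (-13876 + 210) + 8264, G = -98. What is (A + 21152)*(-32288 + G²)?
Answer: -357273000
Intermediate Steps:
A = -5402 (A = -13666 + 8264 = -5402)
(A + 21152)*(-32288 + G²) = (-5402 + 21152)*(-32288 + (-98)²) = 15750*(-32288 + 9604) = 15750*(-22684) = -357273000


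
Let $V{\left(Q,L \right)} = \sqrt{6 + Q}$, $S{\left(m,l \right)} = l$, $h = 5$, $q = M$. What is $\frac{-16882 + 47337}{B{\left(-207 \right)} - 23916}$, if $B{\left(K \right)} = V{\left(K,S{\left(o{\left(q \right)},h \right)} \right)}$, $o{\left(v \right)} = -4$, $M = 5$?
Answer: $- \frac{242787260}{190658419} - \frac{30455 i \sqrt{201}}{571975257} \approx -1.2734 - 0.00075488 i$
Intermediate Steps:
$q = 5$
$B{\left(K \right)} = \sqrt{6 + K}$
$\frac{-16882 + 47337}{B{\left(-207 \right)} - 23916} = \frac{-16882 + 47337}{\sqrt{6 - 207} - 23916} = \frac{30455}{\sqrt{-201} - 23916} = \frac{30455}{i \sqrt{201} - 23916} = \frac{30455}{-23916 + i \sqrt{201}}$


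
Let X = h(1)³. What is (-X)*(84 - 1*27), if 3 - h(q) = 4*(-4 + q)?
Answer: -192375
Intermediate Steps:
h(q) = 19 - 4*q (h(q) = 3 - 4*(-4 + q) = 3 - (-16 + 4*q) = 3 + (16 - 4*q) = 19 - 4*q)
X = 3375 (X = (19 - 4*1)³ = (19 - 4)³ = 15³ = 3375)
(-X)*(84 - 1*27) = (-1*3375)*(84 - 1*27) = -3375*(84 - 27) = -3375*57 = -192375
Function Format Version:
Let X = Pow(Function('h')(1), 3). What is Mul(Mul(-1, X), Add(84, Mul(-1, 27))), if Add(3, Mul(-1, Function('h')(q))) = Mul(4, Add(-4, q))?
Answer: -192375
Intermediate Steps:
Function('h')(q) = Add(19, Mul(-4, q)) (Function('h')(q) = Add(3, Mul(-1, Mul(4, Add(-4, q)))) = Add(3, Mul(-1, Add(-16, Mul(4, q)))) = Add(3, Add(16, Mul(-4, q))) = Add(19, Mul(-4, q)))
X = 3375 (X = Pow(Add(19, Mul(-4, 1)), 3) = Pow(Add(19, -4), 3) = Pow(15, 3) = 3375)
Mul(Mul(-1, X), Add(84, Mul(-1, 27))) = Mul(Mul(-1, 3375), Add(84, Mul(-1, 27))) = Mul(-3375, Add(84, -27)) = Mul(-3375, 57) = -192375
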